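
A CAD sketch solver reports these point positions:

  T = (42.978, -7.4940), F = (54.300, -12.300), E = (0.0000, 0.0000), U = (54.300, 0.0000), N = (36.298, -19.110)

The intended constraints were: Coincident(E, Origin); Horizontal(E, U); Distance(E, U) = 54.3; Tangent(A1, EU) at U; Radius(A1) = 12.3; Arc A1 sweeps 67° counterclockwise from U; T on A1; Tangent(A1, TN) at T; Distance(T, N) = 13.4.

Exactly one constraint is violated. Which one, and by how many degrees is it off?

Tangent(A1, TN) at T — off by 6.90°.

E = (0.00, 0.00) ✓; E.y = 0.00, U.y = 0.00 ✓; |EU| = 54.30 ✓; ∠(FU, UE) = 90.00° ✓; |FU| = 12.30 ✓; bearing(F→T) − bearing(F→U) = 67.00° ✓; |FT| = 12.30 ✓; ∠(FT, TN) = 96.90° ✗; |TN| = 13.40 ✓.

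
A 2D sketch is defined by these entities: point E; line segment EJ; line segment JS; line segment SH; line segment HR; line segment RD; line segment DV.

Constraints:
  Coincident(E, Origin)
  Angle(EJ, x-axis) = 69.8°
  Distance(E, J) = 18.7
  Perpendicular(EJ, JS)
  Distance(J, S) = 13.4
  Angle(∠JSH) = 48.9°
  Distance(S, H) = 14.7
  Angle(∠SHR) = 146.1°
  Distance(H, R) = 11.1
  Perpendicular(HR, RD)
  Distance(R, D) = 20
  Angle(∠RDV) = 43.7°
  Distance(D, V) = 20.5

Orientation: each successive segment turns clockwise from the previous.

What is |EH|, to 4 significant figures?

8.489

The perpendicularity gives JS at right angles to EJ, so JS runs at -20.20°; with |JS| = 13.4, S = (19.03, 12.92). ∠JSH = 48.9° gives SH at -151.3° from the x-axis; with |SH| = 14.7, H = (6.139, 5.864). Then |EH| = |H − E| = 8.489.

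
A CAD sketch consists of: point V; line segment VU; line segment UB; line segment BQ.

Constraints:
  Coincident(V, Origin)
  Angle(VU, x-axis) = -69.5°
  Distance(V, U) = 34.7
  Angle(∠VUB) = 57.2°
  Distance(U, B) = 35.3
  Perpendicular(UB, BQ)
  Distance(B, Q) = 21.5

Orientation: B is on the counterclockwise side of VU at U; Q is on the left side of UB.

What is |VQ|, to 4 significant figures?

18.20

V is at the origin; VU runs at -69.5° with length 34.7, so U = 34.7·(cos -69.5°, sin -69.5°) = (12.15, -32.50). ∠VUB = 57.2°, so UB runs at -69.5° + (180° − 57.2°) = 53.30° from the x-axis; with |UB| = 35.3, B = U + 35.3·(cos 53.30°, sin 53.30°) = (33.25, -4.200). UB ⟂ BQ; with |BQ| = 21.5 on the left of UB, Q = B + 21.5·(-0.8018, 0.5976) = (16.01, 8.649). Then |VQ| = |Q − V| = 18.20.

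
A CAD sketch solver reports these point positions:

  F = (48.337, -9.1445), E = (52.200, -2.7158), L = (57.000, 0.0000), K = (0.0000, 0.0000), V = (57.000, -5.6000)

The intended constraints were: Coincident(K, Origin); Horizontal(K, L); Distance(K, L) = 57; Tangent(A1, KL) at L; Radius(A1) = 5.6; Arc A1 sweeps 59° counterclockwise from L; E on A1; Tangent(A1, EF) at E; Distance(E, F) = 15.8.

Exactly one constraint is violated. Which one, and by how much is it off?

Distance(E, F) = 15.8 — off by 8.30.

K = (0.00, 0.00) ✓; K.y = 0.00, L.y = 0.00 ✓; |KL| = 57.00 ✓; ∠(VL, LK) = 90.00° ✓; |VL| = 5.600 ✓; bearing(V→E) − bearing(V→L) = 59.00° ✓; |VE| = 5.600 ✓; ∠(VE, EF) = 90.00° ✓; |EF| = 7.500 ✗.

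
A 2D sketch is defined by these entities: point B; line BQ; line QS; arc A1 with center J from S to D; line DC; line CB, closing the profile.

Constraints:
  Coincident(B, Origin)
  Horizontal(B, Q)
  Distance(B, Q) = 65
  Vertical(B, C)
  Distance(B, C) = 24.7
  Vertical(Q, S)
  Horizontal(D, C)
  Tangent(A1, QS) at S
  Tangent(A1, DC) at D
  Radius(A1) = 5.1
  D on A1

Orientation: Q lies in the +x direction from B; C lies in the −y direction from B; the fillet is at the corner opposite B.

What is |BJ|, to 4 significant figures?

63.03

B is at the origin; BQ is horizontal with |BQ| = 65.0 and Q on the +x side, so Q = (65.00, 0.000). BC is vertical with |BC| = 24.7 and C on the −y side, so C = (0.000, -24.70). The virtual corner opposite B is at (65.00, -24.70). Tangency of A1 to QS means the radius JS is perpendicular to QS and since A1 is tangent to DC there, JD ⟂ DC, with radius 5.1, so the center J sits 5.1 in from both sides at J = (59.90, -19.60). Then |BJ| = |J − B| = 63.03.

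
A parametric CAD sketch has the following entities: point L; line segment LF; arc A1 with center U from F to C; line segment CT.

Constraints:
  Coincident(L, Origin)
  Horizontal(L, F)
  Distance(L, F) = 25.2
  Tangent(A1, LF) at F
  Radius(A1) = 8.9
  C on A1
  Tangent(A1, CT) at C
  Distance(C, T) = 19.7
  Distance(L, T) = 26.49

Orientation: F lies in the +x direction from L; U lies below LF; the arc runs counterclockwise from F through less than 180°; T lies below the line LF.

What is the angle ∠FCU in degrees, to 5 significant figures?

54.838°

Checks: L = (0.00, 0.00) ✓; ∠(UF, FL) = 90.00° ✓; |UC| = 8.900 ✓; ∠(UC, CT) = 90.00° ✓; |CT| = 19.70 ✓; |LT| = 26.49 ✓.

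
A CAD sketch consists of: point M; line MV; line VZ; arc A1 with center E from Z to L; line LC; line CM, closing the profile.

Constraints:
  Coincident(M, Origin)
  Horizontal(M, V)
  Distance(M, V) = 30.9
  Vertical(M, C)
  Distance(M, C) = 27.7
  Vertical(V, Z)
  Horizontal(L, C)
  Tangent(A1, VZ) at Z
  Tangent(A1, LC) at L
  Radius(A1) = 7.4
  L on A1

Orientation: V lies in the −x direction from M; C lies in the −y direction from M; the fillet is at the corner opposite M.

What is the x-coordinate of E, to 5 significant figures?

-23.500

MC is vertical with |MC| = 27.7 and C on the −y side, so C = (0.0000, -27.700). The virtual corner opposite M is at (-30.900, -27.700). Tangency of A1 to VZ means the radius EZ is perpendicular to VZ and A1 meets LC tangentially, so EL is at right angles to LC, with radius 7.4, so the center E sits 7.4 in from both sides at E = (-23.500, -20.300). So E.x = -23.500.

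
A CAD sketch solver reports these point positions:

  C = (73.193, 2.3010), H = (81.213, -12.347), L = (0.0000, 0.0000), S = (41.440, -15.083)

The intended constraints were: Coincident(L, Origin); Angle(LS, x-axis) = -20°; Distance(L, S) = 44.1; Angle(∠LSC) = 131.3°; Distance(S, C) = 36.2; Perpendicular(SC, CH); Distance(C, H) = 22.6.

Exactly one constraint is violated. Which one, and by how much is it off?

Distance(C, H) = 22.6 — off by 5.90.

L = (0.00, 0.00) ✓; LS at -20.00° ✓; |LS| = 44.10 ✓; ∠LSC = 131.3° ✓; |SC| = 36.20 ✓; ∠(SC, CH) = 90.00° ✓; |CH| = 16.70 ✗.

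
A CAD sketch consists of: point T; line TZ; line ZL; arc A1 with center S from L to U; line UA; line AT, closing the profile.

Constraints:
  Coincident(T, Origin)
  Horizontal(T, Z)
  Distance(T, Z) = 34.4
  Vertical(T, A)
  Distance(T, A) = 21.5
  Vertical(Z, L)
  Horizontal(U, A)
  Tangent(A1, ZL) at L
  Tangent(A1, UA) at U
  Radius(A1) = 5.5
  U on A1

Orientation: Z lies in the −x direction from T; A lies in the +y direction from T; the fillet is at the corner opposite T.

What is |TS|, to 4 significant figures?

33.03

T and A share the same x with |TA| = 21.5 and A on the +y side, so A = (0.000, 21.50). The virtual corner opposite T is at (-34.40, 21.50). Tangency of A1 to ZL means the radius SL is perpendicular to ZL and the tangent condition forces SU to be normal to UA, with radius 5.5, so the center S sits 5.5 in from both sides at S = (-28.90, 16.00). Then |TS| = |S − T| = 33.03.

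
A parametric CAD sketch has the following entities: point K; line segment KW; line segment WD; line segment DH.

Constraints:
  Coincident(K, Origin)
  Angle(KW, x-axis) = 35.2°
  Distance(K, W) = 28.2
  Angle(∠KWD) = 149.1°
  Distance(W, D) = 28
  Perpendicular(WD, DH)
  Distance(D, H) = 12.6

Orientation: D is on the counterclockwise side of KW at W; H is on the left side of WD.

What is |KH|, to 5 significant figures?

52.231

∠KWD = 149.1°, so WD runs at 35.2° + (180° − 149.1°) = 66.100° from the x-axis; with |WD| = 28.0, D = W + 28.0·(cos 66.100°, sin 66.100°) = (34.387, 41.855). WD is perpendicular to DH; with |DH| = 12.6 on the left of WD, H = D + 12.6·(-0.91425, 0.40514) = (22.868, 46.959). Then |KH| = |H − K| = 52.231.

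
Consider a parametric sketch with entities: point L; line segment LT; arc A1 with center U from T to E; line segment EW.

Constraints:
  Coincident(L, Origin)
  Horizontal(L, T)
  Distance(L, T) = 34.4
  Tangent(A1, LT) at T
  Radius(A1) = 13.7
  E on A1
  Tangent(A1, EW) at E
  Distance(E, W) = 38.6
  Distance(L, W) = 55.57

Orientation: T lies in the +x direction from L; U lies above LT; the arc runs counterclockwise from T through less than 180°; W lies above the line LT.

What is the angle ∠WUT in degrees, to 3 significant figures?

159°

Checks: |UE| = 13.70 ✓; ∠(UE, EW) = 90.00° ✓; |EW| = 38.60 ✓; |LW| = 55.57 ✓.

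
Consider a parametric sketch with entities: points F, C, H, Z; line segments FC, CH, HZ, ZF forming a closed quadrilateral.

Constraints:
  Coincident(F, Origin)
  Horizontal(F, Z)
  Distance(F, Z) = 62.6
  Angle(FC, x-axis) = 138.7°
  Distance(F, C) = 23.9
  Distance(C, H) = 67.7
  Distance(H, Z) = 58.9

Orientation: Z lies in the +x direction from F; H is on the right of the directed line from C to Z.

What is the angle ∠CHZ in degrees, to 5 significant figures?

80.513°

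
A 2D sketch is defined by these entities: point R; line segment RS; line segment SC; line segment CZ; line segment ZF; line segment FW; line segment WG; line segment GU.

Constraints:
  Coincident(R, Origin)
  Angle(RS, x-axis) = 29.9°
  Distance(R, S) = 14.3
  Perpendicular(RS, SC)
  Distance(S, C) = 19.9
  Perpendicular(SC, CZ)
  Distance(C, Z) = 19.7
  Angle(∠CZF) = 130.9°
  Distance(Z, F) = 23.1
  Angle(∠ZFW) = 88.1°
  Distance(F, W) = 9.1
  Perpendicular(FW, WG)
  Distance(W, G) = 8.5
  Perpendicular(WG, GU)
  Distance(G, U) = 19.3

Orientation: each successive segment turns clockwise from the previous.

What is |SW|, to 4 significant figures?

27.95

∠CZF = 130.9° gives ZF at 160.8° from the x-axis; with |ZF| = 23.1, F = (-16.58, -12.35). ∠ZFW = 88.1° gives FW at 68.90° from the x-axis; with |FW| = 9.1, W = (-13.30, -3.856). Then |SW| = |W − S| = 27.95.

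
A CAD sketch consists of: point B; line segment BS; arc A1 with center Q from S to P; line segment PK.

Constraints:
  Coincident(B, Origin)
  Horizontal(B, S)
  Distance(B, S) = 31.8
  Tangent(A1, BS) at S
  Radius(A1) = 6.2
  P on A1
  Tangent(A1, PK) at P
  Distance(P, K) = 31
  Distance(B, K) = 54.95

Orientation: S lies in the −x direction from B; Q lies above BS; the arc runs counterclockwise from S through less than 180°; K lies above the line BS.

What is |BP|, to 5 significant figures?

27.902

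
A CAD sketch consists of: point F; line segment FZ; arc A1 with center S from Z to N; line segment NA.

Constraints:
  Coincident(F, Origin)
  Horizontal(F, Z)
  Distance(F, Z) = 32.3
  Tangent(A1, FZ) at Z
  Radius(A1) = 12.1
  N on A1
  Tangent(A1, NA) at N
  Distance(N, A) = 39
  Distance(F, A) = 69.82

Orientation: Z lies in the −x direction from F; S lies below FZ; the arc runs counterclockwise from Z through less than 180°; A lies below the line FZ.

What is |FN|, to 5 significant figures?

45.493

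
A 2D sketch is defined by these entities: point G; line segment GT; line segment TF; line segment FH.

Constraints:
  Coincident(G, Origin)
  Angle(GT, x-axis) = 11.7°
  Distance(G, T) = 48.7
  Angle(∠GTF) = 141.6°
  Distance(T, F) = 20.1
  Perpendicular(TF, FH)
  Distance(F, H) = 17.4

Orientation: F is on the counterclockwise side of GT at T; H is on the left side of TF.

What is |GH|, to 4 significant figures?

59.67

∠GTF = 141.6°, so TF runs at 11.7° + (180° − 141.6°) = 50.10° from the x-axis; with |TF| = 20.1, F = T + 20.1·(cos 50.10°, sin 50.10°) = (60.58, 25.30). TF is perpendicular to FH; with |FH| = 17.4 on the left of TF, H = F + 17.4·(-0.7672, 0.6414) = (47.23, 36.46). Then |GH| = |H − G| = 59.67.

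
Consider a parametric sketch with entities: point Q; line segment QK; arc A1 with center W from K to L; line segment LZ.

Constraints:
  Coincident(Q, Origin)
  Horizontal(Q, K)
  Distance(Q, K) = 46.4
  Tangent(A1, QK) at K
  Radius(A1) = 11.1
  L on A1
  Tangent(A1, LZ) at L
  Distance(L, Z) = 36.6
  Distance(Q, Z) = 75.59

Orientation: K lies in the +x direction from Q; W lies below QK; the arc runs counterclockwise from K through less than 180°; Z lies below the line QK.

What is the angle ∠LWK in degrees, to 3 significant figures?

126°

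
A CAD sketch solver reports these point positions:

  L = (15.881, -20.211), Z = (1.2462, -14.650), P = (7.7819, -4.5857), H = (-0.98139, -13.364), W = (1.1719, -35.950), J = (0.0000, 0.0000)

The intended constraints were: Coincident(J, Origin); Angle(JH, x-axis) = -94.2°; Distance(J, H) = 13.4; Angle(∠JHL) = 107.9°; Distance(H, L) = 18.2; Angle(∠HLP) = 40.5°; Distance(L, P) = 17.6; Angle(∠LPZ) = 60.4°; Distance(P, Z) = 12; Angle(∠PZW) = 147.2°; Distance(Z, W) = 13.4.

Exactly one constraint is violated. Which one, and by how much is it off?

Distance(Z, W) = 13.4 — off by 7.90.

J = (0.00, 0.00) ✓; JH at -94.20° ✓; |JH| = 13.40 ✓; ∠JHL = 107.9° ✓; |HL| = 18.20 ✓; ∠HLP = 40.50° ✓; |LP| = 17.60 ✓; ∠LPZ = 60.40° ✓; |PZ| = 12.00 ✓; ∠PZW = 147.2° ✓; |ZW| = 21.30 ✗.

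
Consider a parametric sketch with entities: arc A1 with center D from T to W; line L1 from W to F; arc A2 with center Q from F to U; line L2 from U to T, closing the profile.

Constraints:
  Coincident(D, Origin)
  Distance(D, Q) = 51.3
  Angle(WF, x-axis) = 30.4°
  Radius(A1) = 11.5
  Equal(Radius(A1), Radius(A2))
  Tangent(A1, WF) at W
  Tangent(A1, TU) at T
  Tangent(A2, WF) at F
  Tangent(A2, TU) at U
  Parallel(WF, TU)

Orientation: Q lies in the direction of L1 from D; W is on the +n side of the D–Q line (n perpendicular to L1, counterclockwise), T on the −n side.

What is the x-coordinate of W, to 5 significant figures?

-5.8194

The slot axis is L1's direction at 30.4°, so u = (cos 30.4°, sin 30.4°) = (0.86251, 0.50603) and n = (−sin 30.4°, cos 30.4°) = (-0.50603, 0.86251). D is at the origin and Q lies 51.3 along u from D, so Q = 51.3·u = (44.247, 25.960). Tangency of A1 to both parallel lines with radius 11.5 puts W and T at D ± 11.5·n: W = (-5.8194, 9.9189), T = (5.8194, -9.9189). So W.x = -5.8194.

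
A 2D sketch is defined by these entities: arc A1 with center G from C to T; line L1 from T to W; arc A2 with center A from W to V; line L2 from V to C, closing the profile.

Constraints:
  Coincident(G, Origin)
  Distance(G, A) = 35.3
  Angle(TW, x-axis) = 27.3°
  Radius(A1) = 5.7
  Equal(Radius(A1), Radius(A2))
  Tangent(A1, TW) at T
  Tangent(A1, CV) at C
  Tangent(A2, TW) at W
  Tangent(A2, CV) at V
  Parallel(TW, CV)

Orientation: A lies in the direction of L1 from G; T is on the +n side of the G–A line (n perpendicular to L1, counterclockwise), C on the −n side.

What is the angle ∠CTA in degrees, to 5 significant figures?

80.827°

The slot axis is L1's direction at 27.3°, so u = (cos 27.3°, sin 27.3°) = (0.88862, 0.45865) and n = (−sin 27.3°, cos 27.3°) = (-0.45865, 0.88862). G is at the origin and A lies 35.3 along u from G, so A = 35.3·u = (31.368, 16.190). Tangency of A1 to both parallel lines with radius 5.7 puts T and C at G ± 5.7·n: T = (-2.6143, 5.0651), C = (2.6143, -5.0651). Then cos ∠CTA = TC·TA / (|TC||TA|), giving 80.827°.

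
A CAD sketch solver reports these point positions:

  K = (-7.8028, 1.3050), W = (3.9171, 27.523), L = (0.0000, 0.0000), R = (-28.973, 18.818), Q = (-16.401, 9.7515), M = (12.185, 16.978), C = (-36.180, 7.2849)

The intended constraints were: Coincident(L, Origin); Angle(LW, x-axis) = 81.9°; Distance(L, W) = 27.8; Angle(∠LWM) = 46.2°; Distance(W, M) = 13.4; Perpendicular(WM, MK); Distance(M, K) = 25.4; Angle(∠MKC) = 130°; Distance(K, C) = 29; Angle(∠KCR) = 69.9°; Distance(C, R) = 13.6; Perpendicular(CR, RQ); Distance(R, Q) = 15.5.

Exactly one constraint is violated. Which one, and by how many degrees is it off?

Perpendicular(CR, RQ) — off by 3.80°.

L = (0.00, 0.00) ✓; LW at 81.90° ✓; |LW| = 27.80 ✓; ∠LWM = 46.20° ✓; |WM| = 13.40 ✓; ∠(WM, MK) = 90.00° ✓; |MK| = 25.40 ✓; ∠MKC = 130.0° ✓; |KC| = 29.00 ✓; ∠KCR = 69.90° ✓; |CR| = 13.60 ✓; ∠(CR, RQ) = 93.80° ✗; |RQ| = 15.50 ✓.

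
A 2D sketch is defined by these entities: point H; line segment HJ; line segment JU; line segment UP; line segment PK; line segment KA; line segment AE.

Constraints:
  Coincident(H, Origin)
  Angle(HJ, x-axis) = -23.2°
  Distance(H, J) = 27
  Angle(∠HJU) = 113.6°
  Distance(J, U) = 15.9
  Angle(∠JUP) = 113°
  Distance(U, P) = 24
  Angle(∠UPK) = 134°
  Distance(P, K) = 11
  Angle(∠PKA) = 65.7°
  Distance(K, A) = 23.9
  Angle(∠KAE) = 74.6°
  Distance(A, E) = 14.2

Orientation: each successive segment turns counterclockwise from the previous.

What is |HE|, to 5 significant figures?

32.723

H is at the origin; HJ runs at -23.2° with length 27.0, so J = (24.817, -10.636). ∠HJU = 113.6° gives JU at 43.200° from the x-axis; with |JU| = 15.9, U = (36.407, 0.24787). ∠JUP = 113.0° gives UP at 110.20° from the x-axis; with |UP| = 24.0, P = (28.120, 22.772). ∠UPK = 134.0° gives PK at 156.20° from the x-axis; with |PK| = 11.0, K = (18.056, 27.211). ∠PKA = 65.7° gives KA at -89.500° from the x-axis; with |KA| = 23.9, A = (18.264, 3.3116). ∠KAE = 74.6° gives AE at 15.900° from the x-axis; with |AE| = 14.2, E = (31.921, 7.2018). Then |HE| = |E − H| = 32.723.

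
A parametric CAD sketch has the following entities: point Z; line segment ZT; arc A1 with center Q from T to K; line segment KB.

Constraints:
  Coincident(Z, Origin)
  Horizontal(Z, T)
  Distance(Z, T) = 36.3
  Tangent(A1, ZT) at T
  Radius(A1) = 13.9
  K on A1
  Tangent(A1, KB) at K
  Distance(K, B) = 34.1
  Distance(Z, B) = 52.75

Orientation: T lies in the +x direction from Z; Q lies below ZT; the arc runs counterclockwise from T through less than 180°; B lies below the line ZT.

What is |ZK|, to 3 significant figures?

26.3

Z is at the origin; ZT is horizontal with |ZT| = 36.3 and T on the +x side, so T = (36.3, 0.00). The tangent condition forces QT to be normal to ZT, so Q = T + (0, -13.9) = (36.3, -13.9). Since QK ⟂ KB (tangency), |QB| = √(13.9² + 34.1²) = 36.8 regardless of where K sits on A1. So B lies on both circle(Z, 52.75) and circle(Q, 36.8); the below-ZT intersection is B = (22.1, -47.9). K is the foot of the tangent from B: K = (22.4, -13.8).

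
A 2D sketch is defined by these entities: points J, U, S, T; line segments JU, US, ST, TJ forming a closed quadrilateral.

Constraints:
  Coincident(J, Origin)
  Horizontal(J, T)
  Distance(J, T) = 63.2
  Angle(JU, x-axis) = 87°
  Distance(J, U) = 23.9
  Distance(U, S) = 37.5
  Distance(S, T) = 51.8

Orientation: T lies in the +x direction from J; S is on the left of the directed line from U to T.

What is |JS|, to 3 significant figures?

54.3

Checks: |US| = 37.50 ✓; |ST| = 51.80 ✓.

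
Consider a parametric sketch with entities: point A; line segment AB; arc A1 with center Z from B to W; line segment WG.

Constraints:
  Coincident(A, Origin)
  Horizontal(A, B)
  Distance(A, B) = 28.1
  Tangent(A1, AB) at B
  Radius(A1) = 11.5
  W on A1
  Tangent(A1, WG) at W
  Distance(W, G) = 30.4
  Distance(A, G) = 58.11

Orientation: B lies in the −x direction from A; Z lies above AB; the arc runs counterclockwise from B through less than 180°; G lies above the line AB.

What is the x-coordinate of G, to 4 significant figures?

-40.73

Checks: |ZW| = 11.50 ✓; ∠(ZW, WG) = 90.00° ✓; |WG| = 30.40 ✓; |AG| = 58.11 ✓.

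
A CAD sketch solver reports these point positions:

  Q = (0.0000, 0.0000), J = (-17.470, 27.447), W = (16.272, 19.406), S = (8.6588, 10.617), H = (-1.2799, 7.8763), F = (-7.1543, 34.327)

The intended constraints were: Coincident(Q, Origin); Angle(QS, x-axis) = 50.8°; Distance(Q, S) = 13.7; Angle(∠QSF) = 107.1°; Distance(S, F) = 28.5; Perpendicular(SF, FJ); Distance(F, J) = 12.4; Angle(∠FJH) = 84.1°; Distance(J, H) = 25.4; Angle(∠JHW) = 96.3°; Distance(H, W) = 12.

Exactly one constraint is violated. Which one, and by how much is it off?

Distance(H, W) = 12 — off by 9.00.

Q = (0.00, 0.00) ✓; QS at 50.80° ✓; |QS| = 13.70 ✓; ∠QSF = 107.1° ✓; |SF| = 28.50 ✓; ∠(SF, FJ) = 90.00° ✓; |FJ| = 12.40 ✓; ∠FJH = 84.10° ✓; |JH| = 25.40 ✓; ∠JHW = 96.30° ✓; |HW| = 21.00 ✗.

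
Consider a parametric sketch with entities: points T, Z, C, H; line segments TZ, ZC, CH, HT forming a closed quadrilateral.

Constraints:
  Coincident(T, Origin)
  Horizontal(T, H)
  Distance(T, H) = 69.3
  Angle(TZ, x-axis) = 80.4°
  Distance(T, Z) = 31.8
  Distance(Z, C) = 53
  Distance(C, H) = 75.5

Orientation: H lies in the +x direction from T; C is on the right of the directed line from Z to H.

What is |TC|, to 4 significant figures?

21.20

Checks: T = (0.00, 0.00) ✓; |ZC| = 53.00 ✓; |CH| = 75.50 ✓.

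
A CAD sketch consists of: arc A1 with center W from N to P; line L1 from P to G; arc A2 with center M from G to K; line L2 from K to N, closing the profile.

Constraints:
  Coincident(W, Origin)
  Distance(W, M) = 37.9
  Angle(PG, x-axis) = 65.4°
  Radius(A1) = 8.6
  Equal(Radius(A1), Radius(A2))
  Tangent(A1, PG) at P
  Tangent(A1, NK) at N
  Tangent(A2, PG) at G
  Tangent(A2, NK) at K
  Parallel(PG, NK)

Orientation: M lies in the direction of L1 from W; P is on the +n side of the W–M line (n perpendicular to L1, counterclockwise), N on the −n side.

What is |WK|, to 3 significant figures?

38.9

The slot axis is L1's direction at 65.4°, so u = (cos 65.4°, sin 65.4°) = (0.416, 0.909) and n = (−sin 65.4°, cos 65.4°) = (-0.909, 0.416). W is at the origin and M lies 37.9 along u from W, so M = 37.9·u = (15.8, 34.5). Tangency of A1 to both parallel lines with radius 8.6 puts P and N at W ± 8.6·n: P = (-7.82, 3.58), N = (7.82, -3.58). Equal radii place G and K the same way about M: G = M + 8.6·n = (7.96, 38.0), K = M − 8.6·n = (23.6, 30.9). Then |WK| = |K − W| = 38.9.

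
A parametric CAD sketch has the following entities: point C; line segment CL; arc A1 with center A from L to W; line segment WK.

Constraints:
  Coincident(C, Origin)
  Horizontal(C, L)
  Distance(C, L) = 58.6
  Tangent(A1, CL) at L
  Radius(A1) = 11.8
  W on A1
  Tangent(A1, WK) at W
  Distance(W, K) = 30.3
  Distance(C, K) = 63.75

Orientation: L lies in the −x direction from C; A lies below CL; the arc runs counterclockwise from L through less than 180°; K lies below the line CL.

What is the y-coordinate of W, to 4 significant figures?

-19.55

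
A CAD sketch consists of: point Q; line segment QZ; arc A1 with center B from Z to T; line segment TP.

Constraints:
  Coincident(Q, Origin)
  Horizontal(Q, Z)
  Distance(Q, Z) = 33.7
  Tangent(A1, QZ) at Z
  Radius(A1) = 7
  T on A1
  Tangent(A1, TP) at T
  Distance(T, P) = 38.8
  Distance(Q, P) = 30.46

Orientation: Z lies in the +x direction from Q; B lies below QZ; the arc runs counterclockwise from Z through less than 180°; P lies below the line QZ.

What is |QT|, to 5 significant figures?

28.696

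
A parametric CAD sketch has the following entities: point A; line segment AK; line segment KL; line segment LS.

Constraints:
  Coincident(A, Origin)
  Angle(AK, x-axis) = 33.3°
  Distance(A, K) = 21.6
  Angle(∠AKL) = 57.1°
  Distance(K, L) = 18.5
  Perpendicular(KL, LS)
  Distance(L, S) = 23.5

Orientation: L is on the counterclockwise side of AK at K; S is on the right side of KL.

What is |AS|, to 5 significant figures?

42.182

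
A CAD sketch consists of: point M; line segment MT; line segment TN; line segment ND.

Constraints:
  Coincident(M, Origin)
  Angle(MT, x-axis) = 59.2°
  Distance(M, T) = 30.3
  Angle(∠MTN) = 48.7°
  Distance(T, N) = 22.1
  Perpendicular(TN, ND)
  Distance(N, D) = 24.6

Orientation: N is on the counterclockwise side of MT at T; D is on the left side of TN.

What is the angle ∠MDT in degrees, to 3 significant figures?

6.92°

∠MTN = 48.7°, so TN runs at 59.2° + (180° − 48.7°) = 190° from the x-axis; with |TN| = 22.1, N = T + 22.1·(cos 190°, sin 190°) = (-6.22, 22.0). TN ⟂ ND; with |ND| = 24.6 on the left of TN, D = N + 24.6·(0.182, -0.983) = (-1.73, -2.19). Then cos ∠MDT = DM·DT / (|DM||DT|), giving 6.92°.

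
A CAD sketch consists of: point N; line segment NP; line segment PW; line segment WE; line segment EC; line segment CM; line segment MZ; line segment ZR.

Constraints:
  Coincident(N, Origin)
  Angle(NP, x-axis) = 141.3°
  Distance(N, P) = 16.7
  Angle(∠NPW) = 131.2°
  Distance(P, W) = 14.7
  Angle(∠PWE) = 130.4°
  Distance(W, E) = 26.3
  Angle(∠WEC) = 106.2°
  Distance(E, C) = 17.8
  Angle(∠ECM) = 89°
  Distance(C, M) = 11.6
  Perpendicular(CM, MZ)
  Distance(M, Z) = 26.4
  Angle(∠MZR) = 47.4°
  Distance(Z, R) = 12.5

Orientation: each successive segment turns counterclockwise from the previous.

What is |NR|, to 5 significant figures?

41.563

N is at the origin; NP runs at 141.3° with length 16.7, so P = (-13.033, 10.442). ∠NPW = 131.2° gives PW at -169.90° from the x-axis; with |PW| = 14.7, W = (-27.505, 7.8637). ∠PWE = 130.4° gives WE at -120.30° from the x-axis; with |WE| = 26.3, E = (-40.774, -14.844). ∠WEC = 106.2° gives EC at -46.500° from the x-axis; with |EC| = 17.8, C = (-28.522, -27.755). ∠ECM = 89.0° gives CM at 44.500° from the x-axis; with |CM| = 11.6, M = (-20.248, -19.625). CM is perpendicular to MZ, so MZ runs at 134.50°; with |MZ| = 26.4, Z = (-38.752, -0.79495). ∠MZR = 47.4° gives ZR at -92.900° from the x-axis; with |ZR| = 12.5, R = (-39.384, -13.279). Then |NR| = |R − N| = 41.563.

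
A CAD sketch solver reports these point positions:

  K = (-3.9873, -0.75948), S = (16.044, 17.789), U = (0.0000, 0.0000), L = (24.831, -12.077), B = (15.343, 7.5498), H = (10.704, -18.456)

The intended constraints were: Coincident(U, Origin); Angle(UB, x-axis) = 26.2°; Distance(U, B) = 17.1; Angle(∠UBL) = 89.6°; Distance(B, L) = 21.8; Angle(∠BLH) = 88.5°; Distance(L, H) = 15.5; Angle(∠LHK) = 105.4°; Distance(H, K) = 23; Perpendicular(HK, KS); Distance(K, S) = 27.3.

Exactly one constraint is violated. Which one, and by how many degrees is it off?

Perpendicular(HK, KS) — off by 3.10°.

U = (0.00, 0.00) ✓; UB at 26.20° ✓; |UB| = 17.10 ✓; ∠UBL = 89.60° ✓; |BL| = 21.80 ✓; ∠BLH = 88.50° ✓; |LH| = 15.50 ✓; ∠LHK = 105.4° ✓; |HK| = 23.00 ✓; ∠(HK, KS) = 86.90° ✗; |KS| = 27.30 ✓.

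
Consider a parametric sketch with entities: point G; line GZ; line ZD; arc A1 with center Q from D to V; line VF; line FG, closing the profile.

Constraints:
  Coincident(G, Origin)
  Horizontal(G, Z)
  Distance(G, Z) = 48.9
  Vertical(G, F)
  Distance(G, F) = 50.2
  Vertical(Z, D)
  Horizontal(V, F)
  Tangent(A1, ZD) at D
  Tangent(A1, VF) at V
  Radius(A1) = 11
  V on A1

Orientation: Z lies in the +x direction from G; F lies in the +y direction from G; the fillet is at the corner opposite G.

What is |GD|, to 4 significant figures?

62.67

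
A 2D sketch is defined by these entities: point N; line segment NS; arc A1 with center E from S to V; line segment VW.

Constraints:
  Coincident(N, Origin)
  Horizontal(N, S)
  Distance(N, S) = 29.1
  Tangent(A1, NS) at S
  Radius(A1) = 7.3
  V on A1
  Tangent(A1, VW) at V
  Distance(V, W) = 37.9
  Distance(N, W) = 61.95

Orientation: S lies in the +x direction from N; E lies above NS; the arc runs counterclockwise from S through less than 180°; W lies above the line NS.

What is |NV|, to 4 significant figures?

36.62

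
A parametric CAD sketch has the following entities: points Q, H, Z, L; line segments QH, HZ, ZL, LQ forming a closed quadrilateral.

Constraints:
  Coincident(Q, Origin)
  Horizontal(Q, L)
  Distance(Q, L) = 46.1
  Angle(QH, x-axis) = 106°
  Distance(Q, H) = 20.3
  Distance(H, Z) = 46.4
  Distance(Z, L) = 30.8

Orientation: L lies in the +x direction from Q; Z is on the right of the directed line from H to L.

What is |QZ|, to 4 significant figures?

28.08

Checks: |HZ| = 46.40 ✓; |ZL| = 30.80 ✓.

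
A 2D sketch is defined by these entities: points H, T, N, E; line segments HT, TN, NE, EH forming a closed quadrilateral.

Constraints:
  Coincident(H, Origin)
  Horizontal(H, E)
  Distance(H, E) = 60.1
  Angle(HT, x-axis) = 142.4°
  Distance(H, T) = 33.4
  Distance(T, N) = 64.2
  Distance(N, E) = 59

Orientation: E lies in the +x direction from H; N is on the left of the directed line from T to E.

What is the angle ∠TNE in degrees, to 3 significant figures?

92.3°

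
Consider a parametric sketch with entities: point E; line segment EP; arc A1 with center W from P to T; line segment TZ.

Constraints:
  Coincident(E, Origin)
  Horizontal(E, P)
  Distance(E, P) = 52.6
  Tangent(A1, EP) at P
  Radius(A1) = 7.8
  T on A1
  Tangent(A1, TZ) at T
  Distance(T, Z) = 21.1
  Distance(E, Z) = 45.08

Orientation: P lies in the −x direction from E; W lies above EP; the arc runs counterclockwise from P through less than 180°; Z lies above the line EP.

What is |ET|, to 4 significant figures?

45.60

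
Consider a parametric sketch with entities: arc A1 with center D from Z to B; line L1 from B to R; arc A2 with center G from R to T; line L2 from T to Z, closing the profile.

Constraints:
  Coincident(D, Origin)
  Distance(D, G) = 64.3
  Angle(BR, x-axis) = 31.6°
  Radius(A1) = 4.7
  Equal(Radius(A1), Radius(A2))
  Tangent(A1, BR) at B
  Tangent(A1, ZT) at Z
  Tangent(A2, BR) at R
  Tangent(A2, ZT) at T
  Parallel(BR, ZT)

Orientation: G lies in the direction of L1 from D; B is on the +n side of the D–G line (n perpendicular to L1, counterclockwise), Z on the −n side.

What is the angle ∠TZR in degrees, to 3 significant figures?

8.32°

The slot axis is L1's direction at 31.6°, so u = (cos 31.6°, sin 31.6°) = (0.852, 0.524) and n = (−sin 31.6°, cos 31.6°) = (-0.524, 0.852). D is at the origin and G lies 64.3 along u from D, so G = 64.3·u = (54.8, 33.7). Tangency of A1 to both parallel lines with radius 4.7 puts B and Z at D ± 4.7·n: B = (-2.46, 4.00), Z = (2.46, -4.00). Equal radii place R and T the same way about G: R = G + 4.7·n = (52.3, 37.7), T = G − 4.7·n = (57.2, 29.7). Then cos ∠TZR = ZT·ZR / (|ZT||ZR|), giving 8.32°.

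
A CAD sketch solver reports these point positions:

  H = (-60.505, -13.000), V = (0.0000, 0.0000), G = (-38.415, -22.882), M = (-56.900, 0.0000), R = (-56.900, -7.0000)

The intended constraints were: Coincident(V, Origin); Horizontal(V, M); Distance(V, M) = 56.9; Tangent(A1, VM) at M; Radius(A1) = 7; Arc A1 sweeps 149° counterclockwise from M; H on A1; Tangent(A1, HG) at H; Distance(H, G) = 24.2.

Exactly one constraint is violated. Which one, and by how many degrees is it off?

Tangent(A1, HG) at H — off by 6.90°.

V = (0.00, 0.00) ✓; V.y = 0.00, M.y = 0.00 ✓; |VM| = 56.90 ✓; ∠(RM, MV) = 90.00° ✓; |RM| = 7.000 ✓; bearing(R→H) − bearing(R→M) = 149.0° ✓; |RH| = 7.000 ✓; ∠(RH, HG) = 83.10° ✗; |HG| = 24.20 ✓.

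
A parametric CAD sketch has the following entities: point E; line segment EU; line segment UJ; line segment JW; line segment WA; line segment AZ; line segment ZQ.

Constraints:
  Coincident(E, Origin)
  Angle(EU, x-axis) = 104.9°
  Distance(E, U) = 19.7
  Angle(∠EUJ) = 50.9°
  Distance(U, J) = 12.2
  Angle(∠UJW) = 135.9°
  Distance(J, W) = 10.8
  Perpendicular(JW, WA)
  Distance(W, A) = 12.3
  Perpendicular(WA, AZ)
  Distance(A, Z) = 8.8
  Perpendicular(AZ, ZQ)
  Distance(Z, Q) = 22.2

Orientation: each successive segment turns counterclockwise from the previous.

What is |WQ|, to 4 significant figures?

13.25

E is at the origin; EU runs at 104.9° with length 19.7, so U = (-5.066, 19.04). ∠EUJ = 50.9° gives UJ at -126.0° from the x-axis; with |UJ| = 12.2, J = (-12.24, 9.168). ∠UJW = 135.9° gives JW at -81.90° from the x-axis; with |JW| = 10.8, W = (-10.71, -1.525). The perpendicularity gives WA at right angles to JW, so WA runs at 8.100°; with |WA| = 12.3, A = (1.463, 0.2084). WA ⟂ AZ, so AZ runs at 98.10°; with |AZ| = 8.8, Z = (0.2226, 8.921). AZ is perpendicular to ZQ, so ZQ runs at -171.9°; with |ZQ| = 22.2, Q = (-21.76, 5.793). Then |WQ| = |Q − W| = 13.25.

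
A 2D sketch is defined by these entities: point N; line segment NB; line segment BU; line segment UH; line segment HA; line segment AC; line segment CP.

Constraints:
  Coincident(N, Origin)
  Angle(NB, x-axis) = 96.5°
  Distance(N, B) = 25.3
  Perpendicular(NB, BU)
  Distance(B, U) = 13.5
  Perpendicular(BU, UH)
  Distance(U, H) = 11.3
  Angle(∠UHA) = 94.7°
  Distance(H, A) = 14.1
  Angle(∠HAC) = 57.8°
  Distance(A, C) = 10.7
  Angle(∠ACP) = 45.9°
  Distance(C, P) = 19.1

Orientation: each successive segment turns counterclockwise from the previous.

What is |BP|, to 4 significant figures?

23.52

∠HAC = 57.8° gives AC at 124.0° from the x-axis; with |AC| = 10.7, C = (-6.888, 21.70). ∠ACP = 45.9° gives CP at -101.9° from the x-axis; with |CP| = 19.1, P = (-10.83, 3.006). Then |BP| = |P − B| = 23.52.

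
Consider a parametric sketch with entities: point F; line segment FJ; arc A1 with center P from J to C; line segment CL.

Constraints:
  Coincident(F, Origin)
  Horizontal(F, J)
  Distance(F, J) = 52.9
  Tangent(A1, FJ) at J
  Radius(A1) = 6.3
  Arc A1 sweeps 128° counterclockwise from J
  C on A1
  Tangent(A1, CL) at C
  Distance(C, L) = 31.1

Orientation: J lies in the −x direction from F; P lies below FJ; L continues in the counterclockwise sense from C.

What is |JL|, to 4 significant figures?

37.47

On A1, J sits at bearing 90° from P; a 128° counterclockwise sweep puts C at bearing 218°, so C = P + 6.3·(cos 218°, sin 218°) = (-57.86, -10.18). The tangent condition forces PC to be normal to CL, so CL runs along (−sin 218°, cos 218°); with |CL| = 31.1, L = (-38.72, -34.69). Then |JL| = |L − J| = 37.47.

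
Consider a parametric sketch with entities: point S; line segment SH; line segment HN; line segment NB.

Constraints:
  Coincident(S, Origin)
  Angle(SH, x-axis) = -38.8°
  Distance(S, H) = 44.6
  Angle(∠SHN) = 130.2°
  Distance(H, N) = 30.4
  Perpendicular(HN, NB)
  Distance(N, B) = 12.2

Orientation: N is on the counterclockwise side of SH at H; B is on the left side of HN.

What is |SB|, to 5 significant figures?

63.097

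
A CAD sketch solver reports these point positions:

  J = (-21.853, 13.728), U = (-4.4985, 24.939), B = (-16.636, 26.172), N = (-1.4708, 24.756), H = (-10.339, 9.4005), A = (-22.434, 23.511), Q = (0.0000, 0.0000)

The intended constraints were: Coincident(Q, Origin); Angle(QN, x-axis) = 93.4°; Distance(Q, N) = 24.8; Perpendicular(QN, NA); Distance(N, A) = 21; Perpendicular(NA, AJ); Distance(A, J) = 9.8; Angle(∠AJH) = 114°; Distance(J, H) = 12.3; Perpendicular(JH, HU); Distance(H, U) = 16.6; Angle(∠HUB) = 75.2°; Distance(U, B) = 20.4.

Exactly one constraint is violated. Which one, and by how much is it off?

Distance(U, B) = 20.4 — off by 8.20.

Q = (0.00, 0.00) ✓; QN at 93.40° ✓; |QN| = 24.80 ✓; ∠(QN, NA) = 90.00° ✓; |NA| = 21.00 ✓; ∠(NA, AJ) = 90.00° ✓; |AJ| = 9.800 ✓; ∠AJH = 114.0° ✓; |JH| = 12.30 ✓; ∠(JH, HU) = 90.00° ✓; |HU| = 16.60 ✓; ∠HUB = 75.20° ✓; |UB| = 12.20 ✗.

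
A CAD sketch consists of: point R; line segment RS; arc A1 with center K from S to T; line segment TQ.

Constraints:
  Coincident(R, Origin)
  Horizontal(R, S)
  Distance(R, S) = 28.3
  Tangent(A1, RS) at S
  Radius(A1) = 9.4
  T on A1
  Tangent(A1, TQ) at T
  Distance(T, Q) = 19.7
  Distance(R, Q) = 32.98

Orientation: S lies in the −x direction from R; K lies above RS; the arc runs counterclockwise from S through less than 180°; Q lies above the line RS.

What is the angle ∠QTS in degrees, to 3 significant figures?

138°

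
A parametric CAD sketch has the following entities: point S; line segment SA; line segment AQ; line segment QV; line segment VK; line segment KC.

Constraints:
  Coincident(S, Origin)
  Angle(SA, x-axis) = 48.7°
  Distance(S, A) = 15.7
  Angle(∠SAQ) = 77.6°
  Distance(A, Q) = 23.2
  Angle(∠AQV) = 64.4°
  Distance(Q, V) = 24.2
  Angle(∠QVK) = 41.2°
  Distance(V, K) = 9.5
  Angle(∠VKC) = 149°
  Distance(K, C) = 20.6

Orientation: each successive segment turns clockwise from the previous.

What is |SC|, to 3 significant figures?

25.7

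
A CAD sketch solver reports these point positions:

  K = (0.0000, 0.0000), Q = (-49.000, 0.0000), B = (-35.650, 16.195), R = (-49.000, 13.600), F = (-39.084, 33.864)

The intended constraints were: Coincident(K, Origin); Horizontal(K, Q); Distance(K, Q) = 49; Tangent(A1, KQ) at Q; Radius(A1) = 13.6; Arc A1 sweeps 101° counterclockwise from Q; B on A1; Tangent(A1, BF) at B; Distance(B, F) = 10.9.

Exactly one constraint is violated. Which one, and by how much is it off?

Distance(B, F) = 10.9 — off by 7.10.

K = (0.00, 0.00) ✓; K.y = 0.00, Q.y = 0.00 ✓; |KQ| = 49.00 ✓; ∠(RQ, QK) = 90.00° ✓; |RQ| = 13.60 ✓; bearing(R→B) − bearing(R→Q) = 101.0° ✓; |RB| = 13.60 ✓; ∠(RB, BF) = 90.00° ✓; |BF| = 18.00 ✗.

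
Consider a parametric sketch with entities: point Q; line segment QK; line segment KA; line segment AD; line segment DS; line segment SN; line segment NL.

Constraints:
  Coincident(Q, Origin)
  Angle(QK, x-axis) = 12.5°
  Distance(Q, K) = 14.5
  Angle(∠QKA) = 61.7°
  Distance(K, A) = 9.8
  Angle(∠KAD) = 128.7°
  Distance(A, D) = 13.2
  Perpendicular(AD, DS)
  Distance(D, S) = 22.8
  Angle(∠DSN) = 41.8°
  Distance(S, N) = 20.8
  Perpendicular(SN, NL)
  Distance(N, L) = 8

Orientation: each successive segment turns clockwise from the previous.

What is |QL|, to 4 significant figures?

8.774

Q is at the origin; QK runs at 12.5° with length 14.5, so K = (14.16, 3.138). ∠QKA = 61.7° gives KA at -105.8° from the x-axis; with |KA| = 9.8, A = (11.49, -6.291). ∠KAD = 128.7° gives AD at -157.1° from the x-axis; with |AD| = 13.2, D = (-0.6717, -11.43). AD is perpendicular to DS, so DS runs at 112.9°; with |DS| = 22.8, S = (-9.544, 9.575). ∠DSN = 41.8° gives SN at -25.30° from the x-axis; with |SN| = 20.8, N = (9.261, 0.6862). The perpendicularity gives NL at right angles to SN, so NL runs at -115.3°; with |NL| = 8.0, L = (5.842, -6.546). Then |QL| = |L − Q| = 8.774.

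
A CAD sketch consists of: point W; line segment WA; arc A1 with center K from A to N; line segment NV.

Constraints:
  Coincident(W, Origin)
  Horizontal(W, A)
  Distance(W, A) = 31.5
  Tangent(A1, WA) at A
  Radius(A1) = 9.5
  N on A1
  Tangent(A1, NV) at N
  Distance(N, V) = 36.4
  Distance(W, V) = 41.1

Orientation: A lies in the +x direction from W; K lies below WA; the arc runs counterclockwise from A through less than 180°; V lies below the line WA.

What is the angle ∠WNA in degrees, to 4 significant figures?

130.6°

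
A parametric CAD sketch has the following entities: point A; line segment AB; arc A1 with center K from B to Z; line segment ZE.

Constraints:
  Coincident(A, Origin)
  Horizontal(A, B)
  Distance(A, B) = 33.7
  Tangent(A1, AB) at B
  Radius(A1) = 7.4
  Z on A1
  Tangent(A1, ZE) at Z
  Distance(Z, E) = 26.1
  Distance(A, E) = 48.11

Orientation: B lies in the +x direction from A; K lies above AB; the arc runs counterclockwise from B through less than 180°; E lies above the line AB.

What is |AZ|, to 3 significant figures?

41.9

Checks: |KZ| = 7.400 ✓; ∠(KZ, ZE) = 90.00° ✓; |ZE| = 26.10 ✓; |AE| = 48.11 ✓.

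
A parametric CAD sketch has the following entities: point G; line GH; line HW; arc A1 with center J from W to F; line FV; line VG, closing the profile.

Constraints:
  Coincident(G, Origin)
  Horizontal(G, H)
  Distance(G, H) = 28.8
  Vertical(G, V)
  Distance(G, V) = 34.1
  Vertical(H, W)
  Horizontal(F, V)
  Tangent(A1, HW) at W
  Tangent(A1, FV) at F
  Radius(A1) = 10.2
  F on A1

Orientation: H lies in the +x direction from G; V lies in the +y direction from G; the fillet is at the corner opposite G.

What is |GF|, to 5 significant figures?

38.843

The virtual corner opposite G is at (28.800, 34.100). Tangency of A1 to HW means the radius JW is perpendicular to HW and since A1 is tangent to FV there, JF ⟂ FV, with radius 10.2, so the center J sits 10.2 in from both sides at J = (18.600, 23.900). That places the tangent points at W = (28.800, 23.900) on HW and F = (18.600, 34.100) on FV. Then |GF| = |F − G| = 38.843.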